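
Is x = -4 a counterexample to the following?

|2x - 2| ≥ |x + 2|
Substitute x = -4 into the relation:
x = -4: LHS = |2·(-4) - 2| = |-10| = 10, RHS = |(-4) + 2| = |-2| = 2; 10 ≥ 2 — holds

The claim holds here, so x = -4 is not a counterexample. (A counterexample exists elsewhere, e.g. x = 1.)

Answer: No, x = -4 is not a counterexample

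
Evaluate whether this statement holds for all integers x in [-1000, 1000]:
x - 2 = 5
The claim fails at x = 0:
x = 0: LHS = 0 - 2 = -2; -2 = 5 — FAILS

Because a single integer refutes it, the statement is false.

Answer: False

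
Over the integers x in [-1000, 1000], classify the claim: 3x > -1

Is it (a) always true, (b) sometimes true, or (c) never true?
Holds at x = 0: LHS = 3·0 = 0; 0 > -1 — holds
Fails at x = -1: LHS = 3·(-1) = -3; -3 > -1 — FAILS
It is satisfied by some integers in the range but not all.

Answer: Sometimes true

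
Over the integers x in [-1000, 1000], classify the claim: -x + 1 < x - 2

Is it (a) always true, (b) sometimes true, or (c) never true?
Holds at x = 2: LHS = -2 + 1 = -1, RHS = 2 - 2 = 0; -1 < 0 — holds
Fails at x = 0: LHS = -0 + 1 = 1, RHS = 0 - 2 = -2; 1 < -2 — FAILS
It is satisfied by some integers in the range but not all.

Answer: Sometimes true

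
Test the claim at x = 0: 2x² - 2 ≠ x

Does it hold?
x = 0: LHS = 2·0² - 2 = -2; -2 ≠ 0 — holds

The relation is satisfied at x = 0.

Answer: Yes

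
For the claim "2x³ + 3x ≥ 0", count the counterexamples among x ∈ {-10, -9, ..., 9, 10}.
Counterexamples in [-10, 10]: {-10, -9, -8, -7, -6, -5, -4, -3, -2, -1}.

Counting them gives 10 values.

Answer: 10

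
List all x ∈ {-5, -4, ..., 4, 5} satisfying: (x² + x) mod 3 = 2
Holds for: {-5, -2, 1, 4}
Fails for: {-4, -3, -1, 0, 2, 3, 5}

Answer: {-5, -2, 1, 4}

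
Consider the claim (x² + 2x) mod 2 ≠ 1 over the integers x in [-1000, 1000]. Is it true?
The claim fails at x = 1:
x = 1: LHS = (1² + 2·1) mod 2 = 3 mod 2 = 1; 1 ≠ 1 — FAILS

Because a single integer refutes it, the statement is false.

Answer: False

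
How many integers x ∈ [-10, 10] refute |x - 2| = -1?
Counterexamples in [-10, 10]: {-10, -9, -8, -7, -6, -5, -4, -3, -2, -1, 0, 1, 2, 3, 4, 5, 6, 7, 8, 9, 10}.

Counting them gives 21 values.

Answer: 21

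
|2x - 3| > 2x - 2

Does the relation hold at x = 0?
x = 0: LHS = |2·0 - 3| = |-3| = 3, RHS = 2·0 - 2 = -2; 3 > -2 — holds

The relation is satisfied at x = 0.

Answer: Yes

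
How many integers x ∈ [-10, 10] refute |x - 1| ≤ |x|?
Counterexamples in [-10, 10]: {-10, -9, -8, -7, -6, -5, -4, -3, -2, -1, 0}.

Counting them gives 11 values.

Answer: 11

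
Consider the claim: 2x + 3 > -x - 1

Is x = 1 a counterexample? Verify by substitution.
Substitute x = 1 into the relation:
x = 1: LHS = 2·1 + 3 = 5, RHS = -1 - 1 = -2; 5 > -2 — holds

The claim holds here, so x = 1 is not a counterexample. (A counterexample exists elsewhere, e.g. x = -2.)

Answer: No, x = 1 is not a counterexample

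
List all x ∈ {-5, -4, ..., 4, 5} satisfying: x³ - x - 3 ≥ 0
Holds for: {2, 3, 4, 5}
Fails for: {-5, -4, -3, -2, -1, 0, 1}

Answer: {2, 3, 4, 5}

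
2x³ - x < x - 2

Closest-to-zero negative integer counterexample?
Testing negative integers from -1 downward:
x = -1: LHS = 2·(-1)³ - (-1) = -1, RHS = (-1) - 2 = -3; -1 < -3 — FAILS  ← closest negative counterexample to 0

Answer: x = -1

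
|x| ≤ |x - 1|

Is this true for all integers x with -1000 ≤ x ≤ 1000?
The claim fails at x = 1:
x = 1: LHS = |1| = 1, RHS = |1 - 1| = |0| = 0; 1 ≤ 0 — FAILS

Because a single integer refutes it, the statement is false.

Answer: False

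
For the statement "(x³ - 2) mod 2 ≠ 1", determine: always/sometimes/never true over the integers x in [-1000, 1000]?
Holds at x = 0: LHS = (0³ - 2) mod 2 = (-2) mod 2 = 0; 0 ≠ 1 — holds
Fails at x = 1: LHS = (1³ - 2) mod 2 = (-1) mod 2 = 1; 1 ≠ 1 — FAILS
It is satisfied by some integers in the range but not all.

Answer: Sometimes true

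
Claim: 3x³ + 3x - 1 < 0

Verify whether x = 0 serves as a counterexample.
Substitute x = 0 into the relation:
x = 0: LHS = 3·0³ + 3·0 - 1 = -1; -1 < 0 — holds

The claim holds here, so x = 0 is not a counterexample. (A counterexample exists elsewhere, e.g. x = 1.)

Answer: No, x = 0 is not a counterexample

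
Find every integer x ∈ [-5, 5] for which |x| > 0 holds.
Holds for: {-5, -4, -3, -2, -1, 1, 2, 3, 4, 5}
Fails for: {0}

Answer: {-5, -4, -3, -2, -1, 1, 2, 3, 4, 5}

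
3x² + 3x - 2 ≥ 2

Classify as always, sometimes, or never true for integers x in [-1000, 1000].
Holds at x = 1: LHS = 3·1² + 3·1 - 2 = 4; 4 ≥ 2 — holds
Fails at x = 0: LHS = 3·0² + 3·0 - 2 = -2; -2 ≥ 2 — FAILS
It is satisfied by some integers in the range but not all.

Answer: Sometimes true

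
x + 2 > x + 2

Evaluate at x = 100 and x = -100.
x = 100: LHS = 100 + 2 = 102, RHS = 100 + 2 = 102; 102 > 102 — FAILS
x = -100: LHS = (-100) + 2 = -98, RHS = (-100) + 2 = -98; -98 > -98 — FAILS

Answer: No, fails for both x = 100 and x = -100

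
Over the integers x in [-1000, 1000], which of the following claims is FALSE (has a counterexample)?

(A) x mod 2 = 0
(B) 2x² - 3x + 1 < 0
(A) x = 1: LHS = 1 mod 2 = 1; 1 = 0 — FAILS
(B) x = 0: LHS = 2·0² - 3·0 + 1 = 1; 1 < 0 — FAILS

Answer: Both A and B are false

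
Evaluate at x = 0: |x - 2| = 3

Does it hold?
x = 0: LHS = |0 - 2| = |-2| = 2; 2 = 3 — FAILS

The relation fails at x = 0, so x = 0 is a counterexample.

Answer: No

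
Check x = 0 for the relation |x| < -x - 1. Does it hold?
x = 0: LHS = |0| = 0, RHS = -0 - 1 = -1; 0 < -1 — FAILS

The relation fails at x = 0, so x = 0 is a counterexample.

Answer: No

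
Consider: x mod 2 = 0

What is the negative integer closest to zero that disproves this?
Testing negative integers from -1 downward:
x = -1: LHS = (-1) mod 2 = 1; 1 = 0 — FAILS  ← closest negative counterexample to 0

Answer: x = -1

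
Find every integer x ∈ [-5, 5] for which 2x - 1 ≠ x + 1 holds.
Holds for: {-5, -4, -3, -2, -1, 0, 1, 3, 4, 5}
Fails for: {2}

Answer: {-5, -4, -3, -2, -1, 0, 1, 3, 4, 5}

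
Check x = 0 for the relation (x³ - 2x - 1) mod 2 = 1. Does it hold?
x = 0: LHS = (0³ - 2·0 - 1) mod 2 = (-1) mod 2 = 1; 1 = 1 — holds

The relation is satisfied at x = 0.

Answer: Yes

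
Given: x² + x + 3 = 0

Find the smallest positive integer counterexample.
Testing positive integers:
x = 1: LHS = 1² + 1 + 3 = 5; 5 = 0 — FAILS  ← smallest positive counterexample

Answer: x = 1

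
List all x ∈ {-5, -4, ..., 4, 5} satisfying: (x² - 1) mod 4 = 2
For a polynomial with integer coefficients, its value mod 4 depends only on x mod 4, so it suffices to check one representative of each residue class, x = 0, 1, 2, 3:
x = 0: LHS = (0² - 1) mod 4 = (-1) mod 4 = 3; 3 = 2 — FAILS
x = 1: LHS = (1² - 1) mod 4 = 0 mod 4 = 0; 0 = 2 — FAILS
x = 2: LHS = (2² - 1) mod 4 = 3 mod 4 = 3; 3 = 2 — FAILS
x = 3: LHS = (3² - 1) mod 4 = 8 mod 4 = 0; 0 = 2 — FAILS
The relation fails in every residue class, so the claimed relation (=) fails for every integer in [-5, 5].

Answer: None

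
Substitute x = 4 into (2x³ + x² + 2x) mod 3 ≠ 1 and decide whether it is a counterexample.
Substitute x = 4 into the relation:
x = 4: LHS = (2·4³ + 4² + 2·4) mod 3 = 152 mod 3 = 2; 2 ≠ 1 — holds

The relation holds at x = 4, so it is not a counterexample.

Answer: No, x = 4 is not a counterexample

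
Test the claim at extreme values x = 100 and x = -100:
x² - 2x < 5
x = 100: LHS = 100² - 2·100 = 9800; 9800 < 5 — FAILS
x = -100: LHS = (-100)² - 2·(-100) = 10200; 10200 < 5 — FAILS

Answer: No, fails for both x = 100 and x = -100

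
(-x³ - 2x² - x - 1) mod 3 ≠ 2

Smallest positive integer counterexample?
Testing positive integers:
x = 1: LHS = (-1³ - 2·1² - 1 - 1) mod 3 = (-5) mod 3 = 1; 1 ≠ 2 — holds
x = 2: LHS = (-2³ - 2·2² - 2 - 1) mod 3 = (-19) mod 3 = 2; 2 ≠ 2 — FAILS  ← smallest positive counterexample

Answer: x = 2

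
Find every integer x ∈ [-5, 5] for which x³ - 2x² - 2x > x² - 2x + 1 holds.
Holds for: {4, 5}
Fails for: {-5, -4, -3, -2, -1, 0, 1, 2, 3}

Answer: {4, 5}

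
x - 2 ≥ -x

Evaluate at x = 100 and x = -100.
x = 100: LHS = 100 - 2 = 98; 98 ≥ -100 — holds
x = -100: LHS = (-100) - 2 = -102, RHS = -(-100) = 100; -102 ≥ 100 — FAILS

Answer: Partially: holds for x = 100, fails for x = -100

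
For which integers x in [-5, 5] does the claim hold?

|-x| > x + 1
Holds for: {-5, -4, -3, -2, -1}
Fails for: {0, 1, 2, 3, 4, 5}

Answer: {-5, -4, -3, -2, -1}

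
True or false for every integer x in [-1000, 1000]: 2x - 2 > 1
The claim fails at x = 0:
x = 0: LHS = 2·0 - 2 = -2; -2 > 1 — FAILS

Because a single integer refutes it, the statement is false.

Answer: False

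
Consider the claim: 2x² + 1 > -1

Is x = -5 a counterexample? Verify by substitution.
Substitute x = -5 into the relation:
x = -5: LHS = 2·(-5)² + 1 = 51; 51 > -1 — holds

The relation holds at x = -5, so it is not a counterexample.

Answer: No, x = -5 is not a counterexample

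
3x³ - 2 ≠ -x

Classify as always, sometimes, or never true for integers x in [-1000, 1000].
Track d = LHS − RHS over the integers in [-1000, 1000]. Equality would need d = 0, but d changes sign only between consecutive integers, jumping over 0:
x = 0: LHS = 3·0³ - 2 = -2, RHS = -0 = 0; -2 ≠ 0 — holds  (d = -2)
x = 1: LHS = 3·1³ - 2 = 1; 1 ≠ -1 — holds  (d = 2)
Away from these crossings d keeps a constant sign, and checking every integer in [-1000, 1000] confirms d ≠ 0 throughout. Hence the two sides are never equal, so the relation holds for every integer in [-1000, 1000].

No counterexample exists.

Answer: Always true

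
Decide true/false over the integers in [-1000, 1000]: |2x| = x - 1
The claim fails at x = 0:
x = 0: LHS = |2·0| = |0| = 0, RHS = 0 - 1 = -1; 0 = -1 — FAILS

Because a single integer refutes it, the statement is false.

Answer: False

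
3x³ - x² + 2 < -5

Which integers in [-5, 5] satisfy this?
Holds for: {-5, -4, -3, -2}
Fails for: {-1, 0, 1, 2, 3, 4, 5}

Answer: {-5, -4, -3, -2}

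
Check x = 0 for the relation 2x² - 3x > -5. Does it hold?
x = 0: LHS = 2·0² - 3·0 = 0; 0 > -5 — holds

The relation is satisfied at x = 0.

Answer: Yes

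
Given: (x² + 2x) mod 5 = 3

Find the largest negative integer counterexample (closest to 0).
Testing negative integers from -1 downward:
x = -1: LHS = ((-1)² + 2·(-1)) mod 5 = (-1) mod 5 = 4; 4 = 3 — FAILS  ← closest negative counterexample to 0

Answer: x = -1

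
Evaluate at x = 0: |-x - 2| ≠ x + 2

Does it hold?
x = 0: LHS = |-0 - 2| = |-2| = 2, RHS = 0 + 2 = 2; 2 ≠ 2 — FAILS

The relation fails at x = 0, so x = 0 is a counterexample.

Answer: No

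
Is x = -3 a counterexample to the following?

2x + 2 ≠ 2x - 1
Substitute x = -3 into the relation:
x = -3: LHS = 2·(-3) + 2 = -4, RHS = 2·(-3) - 1 = -7; -4 ≠ -7 — holds

The relation holds at x = -3, so it is not a counterexample.

Answer: No, x = -3 is not a counterexample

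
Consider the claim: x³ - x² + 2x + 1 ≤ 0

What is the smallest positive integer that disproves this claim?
Testing positive integers:
x = 1: LHS = 1³ - 1² + 2·1 + 1 = 3; 3 ≤ 0 — FAILS  ← smallest positive counterexample

Answer: x = 1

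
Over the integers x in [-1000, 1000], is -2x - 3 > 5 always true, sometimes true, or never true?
Holds at x = -5: LHS = -2·(-5) - 3 = 7; 7 > 5 — holds
Fails at x = 0: LHS = -2·0 - 3 = -3; -3 > 5 — FAILS
It is satisfied by some integers in the range but not all.

Answer: Sometimes true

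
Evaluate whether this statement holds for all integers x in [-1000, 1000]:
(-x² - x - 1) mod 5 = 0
The claim fails at x = 0:
x = 0: LHS = (-0² - 0 - 1) mod 5 = (-1) mod 5 = 4; 4 = 0 — FAILS

Because a single integer refutes it, the statement is false.

Answer: False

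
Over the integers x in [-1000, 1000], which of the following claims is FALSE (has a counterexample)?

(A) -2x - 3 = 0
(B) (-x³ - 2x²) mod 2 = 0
(A) x = 0: LHS = -2·0 - 3 = -3; -3 = 0 — FAILS
(B) x = 1: LHS = (-1³ - 2·1²) mod 2 = (-3) mod 2 = 1; 1 = 0 — FAILS

Answer: Both A and B are false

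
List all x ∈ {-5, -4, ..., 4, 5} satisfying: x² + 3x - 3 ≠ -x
Track d = LHS − RHS over the integers in [-5, 5]. Equality would need d = 0, but d changes sign only between consecutive integers, jumping over 0:
x = -5: LHS = (-5)² + 3·(-5) - 3 = 7, RHS = -(-5) = 5; 7 ≠ 5 — holds  (d = 2)
x = -4: LHS = (-4)² + 3·(-4) - 3 = 1, RHS = -(-4) = 4; 1 ≠ 4 — holds  (d = -3)
x = 0: LHS = 0² + 3·0 - 3 = -3, RHS = -0 = 0; -3 ≠ 0 — holds  (d = -3)
x = 1: LHS = 1² + 3·1 - 3 = 1; 1 ≠ -1 — holds  (d = 2)
Away from these crossings d keeps a constant sign, and checking every integer in [-5, 5] confirms d ≠ 0 throughout. Hence the two sides are never equal, so the relation holds for every integer in [-5, 5].

Answer: All integers in [-5, 5]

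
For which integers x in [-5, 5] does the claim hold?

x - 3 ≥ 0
Holds for: {3, 4, 5}
Fails for: {-5, -4, -3, -2, -1, 0, 1, 2}

Answer: {3, 4, 5}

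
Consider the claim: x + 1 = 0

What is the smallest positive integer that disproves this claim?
Testing positive integers:
x = 1: LHS = 1 + 1 = 2; 2 = 0 — FAILS  ← smallest positive counterexample

Answer: x = 1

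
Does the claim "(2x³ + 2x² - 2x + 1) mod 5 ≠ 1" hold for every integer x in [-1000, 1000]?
The claim fails at x = 0:
x = 0: LHS = (2·0³ + 2·0² - 2·0 + 1) mod 5 = 1 mod 5 = 1; 1 ≠ 1 — FAILS

Because a single integer refutes it, the statement is false.

Answer: False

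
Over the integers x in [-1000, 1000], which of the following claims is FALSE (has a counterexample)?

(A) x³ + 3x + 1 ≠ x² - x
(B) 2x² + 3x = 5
(A) Track d = LHS − RHS over the integers in [-1000, 1000]. Equality would need d = 0, but d changes sign only between consecutive integers, jumping over 0:
x = -1: LHS = (-1)³ + 3·(-1) + 1 = -3, RHS = (-1)² - (-1) = 2; -3 ≠ 2 — holds  (d = -5)
x = 0: LHS = 0³ + 3·0 + 1 = 1, RHS = 0² - 0 = 0; 1 ≠ 0 — holds  (d = 1)
Away from these crossings d keeps a constant sign, and checking every integer in [-1000, 1000] confirms d ≠ 0 throughout. Hence the two sides are never equal, so the relation holds for every integer in [-1000, 1000].

(B) x = 0: LHS = 2·0² + 3·0 = 0; 0 = 5 — FAILS

Only (B) has a counterexample.

Answer: B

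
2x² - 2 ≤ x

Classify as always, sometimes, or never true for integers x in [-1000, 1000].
Holds at x = 0: LHS = 2·0² - 2 = -2; -2 ≤ 0 — holds
Fails at x = -1: LHS = 2·(-1)² - 2 = 0; 0 ≤ -1 — FAILS
It is satisfied by some integers in the range but not all.

Answer: Sometimes true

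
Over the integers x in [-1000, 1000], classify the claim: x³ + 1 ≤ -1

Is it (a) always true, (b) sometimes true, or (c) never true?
Holds at x = -2: LHS = (-2)³ + 1 = -7; -7 ≤ -1 — holds
Fails at x = 0: LHS = 0³ + 1 = 1; 1 ≤ -1 — FAILS
It is satisfied by some integers in the range but not all.

Answer: Sometimes true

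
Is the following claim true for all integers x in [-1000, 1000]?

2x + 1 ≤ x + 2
The claim fails at x = 2:
x = 2: LHS = 2·2 + 1 = 5, RHS = 2 + 2 = 4; 5 ≤ 4 — FAILS

Because a single integer refutes it, the statement is false.

Answer: False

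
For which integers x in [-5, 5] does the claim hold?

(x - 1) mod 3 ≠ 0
Holds for: {-4, -3, -1, 0, 2, 3, 5}
Fails for: {-5, -2, 1, 4}

Answer: {-4, -3, -1, 0, 2, 3, 5}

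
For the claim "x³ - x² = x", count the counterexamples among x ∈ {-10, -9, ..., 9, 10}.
Counterexamples in [-10, 10]: {-10, -9, -8, -7, -6, -5, -4, -3, -2, -1, 1, 2, 3, 4, 5, 6, 7, 8, 9, 10}.

Counting them gives 20 values.

Answer: 20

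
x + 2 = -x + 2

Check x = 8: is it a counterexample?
Substitute x = 8 into the relation:
x = 8: LHS = 8 + 2 = 10, RHS = -8 + 2 = -6; 10 = -6 — FAILS

Since the claim fails at x = 8, this value is a counterexample.

Answer: Yes, x = 8 is a counterexample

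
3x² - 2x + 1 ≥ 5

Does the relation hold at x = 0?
x = 0: LHS = 3·0² - 2·0 + 1 = 1; 1 ≥ 5 — FAILS

The relation fails at x = 0, so x = 0 is a counterexample.

Answer: No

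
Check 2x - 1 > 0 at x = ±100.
x = 100: LHS = 2·100 - 1 = 199; 199 > 0 — holds
x = -100: LHS = 2·(-100) - 1 = -201; -201 > 0 — FAILS

Answer: Partially: holds for x = 100, fails for x = -100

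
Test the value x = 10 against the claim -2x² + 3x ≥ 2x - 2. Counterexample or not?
Substitute x = 10 into the relation:
x = 10: LHS = -2·10² + 3·10 = -170, RHS = 2·10 - 2 = 18; -170 ≥ 18 — FAILS

Since the claim fails at x = 10, this value is a counterexample.

Answer: Yes, x = 10 is a counterexample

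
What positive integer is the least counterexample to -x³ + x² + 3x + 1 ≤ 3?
Testing positive integers:
x = 1: LHS = -1³ + 1² + 3·1 + 1 = 4; 4 ≤ 3 — FAILS  ← smallest positive counterexample

Answer: x = 1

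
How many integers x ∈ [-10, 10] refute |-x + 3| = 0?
Counterexamples in [-10, 10]: {-10, -9, -8, -7, -6, -5, -4, -3, -2, -1, 0, 1, 2, 4, 5, 6, 7, 8, 9, 10}.

Counting them gives 20 values.

Answer: 20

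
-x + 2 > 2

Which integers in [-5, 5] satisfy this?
Holds for: {-5, -4, -3, -2, -1}
Fails for: {0, 1, 2, 3, 4, 5}

Answer: {-5, -4, -3, -2, -1}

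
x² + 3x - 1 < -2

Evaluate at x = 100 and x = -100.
x = 100: LHS = 100² + 3·100 - 1 = 10299; 10299 < -2 — FAILS
x = -100: LHS = (-100)² + 3·(-100) - 1 = 9699; 9699 < -2 — FAILS

Answer: No, fails for both x = 100 and x = -100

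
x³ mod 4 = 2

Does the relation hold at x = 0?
x = 0: LHS = (0³) mod 4 = 0 mod 4 = 0; 0 = 2 — FAILS

The relation fails at x = 0, so x = 0 is a counterexample.

Answer: No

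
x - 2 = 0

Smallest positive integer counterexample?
Testing positive integers:
x = 1: LHS = 1 - 2 = -1; -1 = 0 — FAILS  ← smallest positive counterexample

Answer: x = 1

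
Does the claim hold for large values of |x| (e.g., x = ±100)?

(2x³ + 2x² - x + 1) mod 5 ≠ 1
x = 100: LHS = (2·100³ + 2·100² - 100 + 1) mod 5 = 2019901 mod 5 = 1; 1 ≠ 1 — FAILS
x = -100: LHS = (2·(-100)³ + 2·(-100)² - (-100) + 1) mod 5 = (-1979899) mod 5 = 1; 1 ≠ 1 — FAILS

Answer: No, fails for both x = 100 and x = -100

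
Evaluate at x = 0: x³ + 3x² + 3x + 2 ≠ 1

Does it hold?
x = 0: LHS = 0³ + 3·0² + 3·0 + 2 = 2; 2 ≠ 1 — holds

The relation is satisfied at x = 0.

Answer: Yes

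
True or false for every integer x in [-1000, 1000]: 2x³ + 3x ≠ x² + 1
Track d = LHS − RHS over the integers in [-1000, 1000]. Equality would need d = 0, but d changes sign only between consecutive integers, jumping over 0:
x = 0: LHS = 2·0³ + 3·0 = 0, RHS = 0² + 1 = 1; 0 ≠ 1 — holds  (d = -1)
x = 1: LHS = 2·1³ + 3·1 = 5, RHS = 1² + 1 = 2; 5 ≠ 2 — holds  (d = 3)
Away from these crossings d keeps a constant sign, and checking every integer in [-1000, 1000] confirms d ≠ 0 throughout. Hence the two sides are never equal, so the relation holds for every integer in [-1000, 1000].

No counterexample exists.

Answer: True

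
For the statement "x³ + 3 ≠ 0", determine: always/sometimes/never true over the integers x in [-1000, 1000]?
Track d = LHS − RHS over the integers in [-1000, 1000]. Equality would need d = 0, but d changes sign only between consecutive integers, jumping over 0:
x = -2: LHS = (-2)³ + 3 = -5; -5 ≠ 0 — holds  (d = -5)
x = -1: LHS = (-1)³ + 3 = 2; 2 ≠ 0 — holds  (d = 2)
Away from these crossings d keeps a constant sign, and checking every integer in [-1000, 1000] confirms d ≠ 0 throughout. Hence the two sides are never equal, so the relation holds for every integer in [-1000, 1000].

No counterexample exists.

Answer: Always true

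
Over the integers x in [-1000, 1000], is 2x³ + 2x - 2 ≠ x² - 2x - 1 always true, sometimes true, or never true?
Track d = LHS − RHS over the integers in [-1000, 1000]. Equality would need d = 0, but d changes sign only between consecutive integers, jumping over 0:
x = 0: LHS = 2·0³ + 2·0 - 2 = -2, RHS = 0² - 2·0 - 1 = -1; -2 ≠ -1 — holds  (d = -1)
x = 1: LHS = 2·1³ + 2·1 - 2 = 2, RHS = 1² - 2·1 - 1 = -2; 2 ≠ -2 — holds  (d = 4)
Away from these crossings d keeps a constant sign, and checking every integer in [-1000, 1000] confirms d ≠ 0 throughout. Hence the two sides are never equal, so the relation holds for every integer in [-1000, 1000].

No counterexample exists.

Answer: Always true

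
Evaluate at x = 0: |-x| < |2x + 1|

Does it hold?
x = 0: LHS = |-0| = |0| = 0, RHS = |2·0 + 1| = |1| = 1; 0 < 1 — holds

The relation is satisfied at x = 0.

Answer: Yes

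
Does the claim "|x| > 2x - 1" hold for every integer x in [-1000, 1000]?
The claim fails at x = 1:
x = 1: LHS = |1| = 1, RHS = 2·1 - 1 = 1; 1 > 1 — FAILS

Because a single integer refutes it, the statement is false.

Answer: False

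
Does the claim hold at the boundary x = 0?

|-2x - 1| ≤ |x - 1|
x = 0: LHS = |-2·0 - 1| = |-1| = 1, RHS = |0 - 1| = |-1| = 1; 1 ≤ 1 — holds

The relation is satisfied at x = 0.

Answer: Yes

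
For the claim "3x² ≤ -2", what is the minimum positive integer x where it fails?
Testing positive integers:
x = 1: LHS = 3·1² = 3; 3 ≤ -2 — FAILS  ← smallest positive counterexample

Answer: x = 1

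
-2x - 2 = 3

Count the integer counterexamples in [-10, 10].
Counterexamples in [-10, 10]: {-10, -9, -8, -7, -6, -5, -4, -3, -2, -1, 0, 1, 2, 3, 4, 5, 6, 7, 8, 9, 10}.

Counting them gives 21 values.

Answer: 21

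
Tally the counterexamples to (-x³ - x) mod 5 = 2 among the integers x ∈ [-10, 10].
Counterexamples in [-10, 10]: {-10, -9, -8, -7, -5, -4, -3, -2, 0, 1, 2, 3, 5, 6, 7, 8, 10}.

Counting them gives 17 values.

Answer: 17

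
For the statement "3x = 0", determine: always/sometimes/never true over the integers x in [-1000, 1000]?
Holds at x = 0: LHS = 3·0 = 0; 0 = 0 — holds
Fails at x = 1: LHS = 3·1 = 3; 3 = 0 — FAILS
It is satisfied by some integers in the range but not all.

Answer: Sometimes true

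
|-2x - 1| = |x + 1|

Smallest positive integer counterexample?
Testing positive integers:
x = 1: LHS = |-2·1 - 1| = |-3| = 3, RHS = |1 + 1| = |2| = 2; 3 = 2 — FAILS  ← smallest positive counterexample

Answer: x = 1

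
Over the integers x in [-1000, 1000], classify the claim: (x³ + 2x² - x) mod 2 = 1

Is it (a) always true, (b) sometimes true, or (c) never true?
For a polynomial with integer coefficients, its value mod 2 depends only on x mod 2, so it suffices to check one representative of each residue class, x = 0, 1:
x = 0: LHS = (0³ + 2·0² - 0) mod 2 = 0 mod 2 = 0; 0 = 1 — FAILS
x = 1: LHS = (1³ + 2·1² - 1) mod 2 = 2 mod 2 = 0; 0 = 1 — FAILS
The relation fails in every residue class, so the claimed relation (=) fails for every integer in [-1000, 1000].

No integer in the range satisfies it.

Answer: Never true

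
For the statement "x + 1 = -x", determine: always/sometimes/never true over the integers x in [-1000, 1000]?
Track d = LHS − RHS over the integers in [-1000, 1000]. Equality would need d = 0, but d changes sign only between consecutive integers, jumping over 0:
x = -1: LHS = (-1) + 1 = 0, RHS = -(-1) = 1; 0 = 1 — FAILS  (d = -1)
x = 0: LHS = 0 + 1 = 1, RHS = -0 = 0; 1 = 0 — FAILS  (d = 1)
Away from these crossings d keeps a constant sign, and checking every integer in [-1000, 1000] confirms d ≠ 0 throughout. Hence the two sides are never equal, so the claimed relation (=) fails for every integer in [-1000, 1000].

No integer in the range satisfies it.

Answer: Never true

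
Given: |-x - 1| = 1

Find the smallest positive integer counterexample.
Testing positive integers:
x = 1: LHS = |-1 - 1| = |-2| = 2; 2 = 1 — FAILS  ← smallest positive counterexample

Answer: x = 1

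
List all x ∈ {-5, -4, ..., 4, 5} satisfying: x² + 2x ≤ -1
Holds for: {-1}
Fails for: {-5, -4, -3, -2, 0, 1, 2, 3, 4, 5}

Answer: {-1}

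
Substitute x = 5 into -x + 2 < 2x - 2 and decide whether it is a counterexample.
Substitute x = 5 into the relation:
x = 5: LHS = -5 + 2 = -3, RHS = 2·5 - 2 = 8; -3 < 8 — holds

The claim holds here, so x = 5 is not a counterexample. (A counterexample exists elsewhere, e.g. x = 0.)

Answer: No, x = 5 is not a counterexample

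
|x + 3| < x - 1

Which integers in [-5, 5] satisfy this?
Over all integers in [-5, 5], LHS − RHS is smallest at x = 0, where it equals 4:
x = 0: LHS = |0 + 3| = |3| = 3, RHS = 0 - 1 = -1; 3 < -1 — FAILS
At the ends of the range:
x = -5: LHS = |(-5) + 3| = |-2| = 2, RHS = (-5) - 1 = -6; 2 < -6 — FAILS
x = 5: LHS = |5 + 3| = |8| = 8, RHS = 5 - 1 = 4; 8 < 4 — FAILS
Hence LHS − RHS is never negative, i.e. LHS ≥ RHS throughout, so the claimed relation (<) fails for every integer in [-5, 5].

Answer: None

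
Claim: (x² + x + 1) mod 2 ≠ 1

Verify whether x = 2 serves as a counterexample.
Substitute x = 2 into the relation:
x = 2: LHS = (2² + 2 + 1) mod 2 = 7 mod 2 = 1; 1 ≠ 1 — FAILS

Since the claim fails at x = 2, this value is a counterexample.

Answer: Yes, x = 2 is a counterexample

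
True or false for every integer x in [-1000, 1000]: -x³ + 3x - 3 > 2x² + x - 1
The claim fails at x = 0:
x = 0: LHS = -0³ + 3·0 - 3 = -3, RHS = 2·0² + 0 - 1 = -1; -3 > -1 — FAILS

Because a single integer refutes it, the statement is false.

Answer: False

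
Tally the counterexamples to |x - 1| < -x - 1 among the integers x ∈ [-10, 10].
Counterexamples in [-10, 10]: {-10, -9, -8, -7, -6, -5, -4, -3, -2, -1, 0, 1, 2, 3, 4, 5, 6, 7, 8, 9, 10}.

Counting them gives 21 values.

Answer: 21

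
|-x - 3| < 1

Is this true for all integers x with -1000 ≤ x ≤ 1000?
The claim fails at x = 0:
x = 0: LHS = |-0 - 3| = |-3| = 3; 3 < 1 — FAILS

Because a single integer refutes it, the statement is false.

Answer: False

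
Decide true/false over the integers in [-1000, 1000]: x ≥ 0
The claim fails at x = -1:
x = -1: -1 ≥ 0 — FAILS

Because a single integer refutes it, the statement is false.

Answer: False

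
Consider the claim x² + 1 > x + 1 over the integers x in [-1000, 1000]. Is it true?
The claim fails at x = 0:
x = 0: LHS = 0² + 1 = 1, RHS = 0 + 1 = 1; 1 > 1 — FAILS

Because a single integer refutes it, the statement is false.

Answer: False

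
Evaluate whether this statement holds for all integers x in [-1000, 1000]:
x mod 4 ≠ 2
The claim fails at x = 2:
x = 2: LHS = 2 mod 4 = 2; 2 ≠ 2 — FAILS

Because a single integer refutes it, the statement is false.

Answer: False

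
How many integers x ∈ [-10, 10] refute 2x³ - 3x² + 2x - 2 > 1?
Counterexamples in [-10, 10]: {-10, -9, -8, -7, -6, -5, -4, -3, -2, -1, 0, 1}.

Counting them gives 12 values.

Answer: 12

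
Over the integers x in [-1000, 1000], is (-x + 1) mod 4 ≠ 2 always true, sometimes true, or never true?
Holds at x = 0: LHS = (-0 + 1) mod 4 = 1 mod 4 = 1; 1 ≠ 2 — holds
Fails at x = -1: LHS = (-(-1) + 1) mod 4 = 2 mod 4 = 2; 2 ≠ 2 — FAILS
It is satisfied by some integers in the range but not all.

Answer: Sometimes true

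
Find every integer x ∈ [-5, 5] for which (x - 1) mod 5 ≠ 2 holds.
Holds for: {-5, -4, -3, -1, 0, 1, 2, 4, 5}
Fails for: {-2, 3}

Answer: {-5, -4, -3, -1, 0, 1, 2, 4, 5}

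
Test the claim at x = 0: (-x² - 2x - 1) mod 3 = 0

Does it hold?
x = 0: LHS = (-0² - 2·0 - 1) mod 3 = (-1) mod 3 = 2; 2 = 0 — FAILS

The relation fails at x = 0, so x = 0 is a counterexample.

Answer: No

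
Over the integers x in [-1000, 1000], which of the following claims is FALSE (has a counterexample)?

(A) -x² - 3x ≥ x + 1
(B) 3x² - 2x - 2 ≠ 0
(A) x = 0: LHS = -0² - 3·0 = 0, RHS = 0 + 1 = 1; 0 ≥ 1 — FAILS

(B) Track d = LHS − RHS over the integers in [-1000, 1000]. Equality would need d = 0, but d changes sign only between consecutive integers, jumping over 0:
x = -1: LHS = 3·(-1)² - 2·(-1) - 2 = 3; 3 ≠ 0 — holds  (d = 3)
x = 0: LHS = 3·0² - 2·0 - 2 = -2; -2 ≠ 0 — holds  (d = -2)
x = 1: LHS = 3·1² - 2·1 - 2 = -1; -1 ≠ 0 — holds  (d = -1)
x = 2: LHS = 3·2² - 2·2 - 2 = 6; 6 ≠ 0 — holds  (d = 6)
Away from these crossings d keeps a constant sign, and checking every integer in [-1000, 1000] confirms d ≠ 0 throughout. Hence the two sides are never equal, so the relation holds for every integer in [-1000, 1000].

Only (A) has a counterexample.

Answer: A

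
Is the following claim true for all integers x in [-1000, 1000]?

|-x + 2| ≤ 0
The claim fails at x = 0:
x = 0: LHS = |-0 + 2| = |2| = 2; 2 ≤ 0 — FAILS

Because a single integer refutes it, the statement is false.

Answer: False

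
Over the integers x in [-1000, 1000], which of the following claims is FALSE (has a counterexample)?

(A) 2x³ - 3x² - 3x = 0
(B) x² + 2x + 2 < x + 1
(A) x = 1: LHS = 2·1³ - 3·1² - 3·1 = -4; -4 = 0 — FAILS
(B) x = 0: LHS = 0² + 2·0 + 2 = 2, RHS = 0 + 1 = 1; 2 < 1 — FAILS

Answer: Both A and B are false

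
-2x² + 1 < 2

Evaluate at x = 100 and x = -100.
x = 100: LHS = -2·100² + 1 = -19999; -19999 < 2 — holds
x = -100: LHS = -2·(-100)² + 1 = -19999; -19999 < 2 — holds

Answer: Yes, holds for both x = 100 and x = -100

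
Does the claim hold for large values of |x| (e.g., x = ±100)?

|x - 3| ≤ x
x = 100: LHS = |100 - 3| = |97| = 97; 97 ≤ 100 — holds
x = -100: LHS = |(-100) - 3| = |-103| = 103; 103 ≤ -100 — FAILS

Answer: Partially: holds for x = 100, fails for x = -100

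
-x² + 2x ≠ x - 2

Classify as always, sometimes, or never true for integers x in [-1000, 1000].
Holds at x = 0: LHS = -0² + 2·0 = 0, RHS = 0 - 2 = -2; 0 ≠ -2 — holds
Fails at x = -1: LHS = -(-1)² + 2·(-1) = -3, RHS = (-1) - 2 = -3; -3 ≠ -3 — FAILS
It is satisfied by some integers in the range but not all.

Answer: Sometimes true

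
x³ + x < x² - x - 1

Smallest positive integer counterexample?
Testing positive integers:
x = 1: LHS = 1³ + 1 = 2, RHS = 1² - 1 - 1 = -1; 2 < -1 — FAILS  ← smallest positive counterexample

Answer: x = 1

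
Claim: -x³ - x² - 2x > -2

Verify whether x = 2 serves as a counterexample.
Substitute x = 2 into the relation:
x = 2: LHS = -2³ - 2² - 2·2 = -16; -16 > -2 — FAILS

Since the claim fails at x = 2, this value is a counterexample.

Answer: Yes, x = 2 is a counterexample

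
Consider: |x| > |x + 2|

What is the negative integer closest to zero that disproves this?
Testing negative integers from -1 downward:
x = -1: LHS = |-1| = 1, RHS = |(-1) + 2| = |1| = 1; 1 > 1 — FAILS  ← closest negative counterexample to 0

Answer: x = -1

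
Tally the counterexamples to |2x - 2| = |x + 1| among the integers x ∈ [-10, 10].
Counterexamples in [-10, 10]: {-10, -9, -8, -7, -6, -5, -4, -3, -2, -1, 0, 1, 2, 4, 5, 6, 7, 8, 9, 10}.

Counting them gives 20 values.

Answer: 20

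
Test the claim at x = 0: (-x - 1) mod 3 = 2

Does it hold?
x = 0: LHS = (-0 - 1) mod 3 = (-1) mod 3 = 2; 2 = 2 — holds

The relation is satisfied at x = 0.

Answer: Yes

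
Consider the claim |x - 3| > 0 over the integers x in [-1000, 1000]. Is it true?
The claim fails at x = 3:
x = 3: LHS = |3 - 3| = |0| = 0; 0 > 0 — FAILS

Because a single integer refutes it, the statement is false.

Answer: False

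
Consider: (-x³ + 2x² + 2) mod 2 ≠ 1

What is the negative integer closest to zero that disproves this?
Testing negative integers from -1 downward:
x = -1: LHS = (-(-1)³ + 2·(-1)² + 2) mod 2 = 5 mod 2 = 1; 1 ≠ 1 — FAILS  ← closest negative counterexample to 0

Answer: x = -1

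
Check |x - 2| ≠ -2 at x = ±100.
x = 100: LHS = |100 - 2| = |98| = 98; 98 ≠ -2 — holds
x = -100: LHS = |(-100) - 2| = |-102| = 102; 102 ≠ -2 — holds

Answer: Yes, holds for both x = 100 and x = -100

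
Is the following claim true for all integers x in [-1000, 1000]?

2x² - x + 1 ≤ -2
The claim fails at x = 0:
x = 0: LHS = 2·0² - 0 + 1 = 1; 1 ≤ -2 — FAILS

Because a single integer refutes it, the statement is false.

Answer: False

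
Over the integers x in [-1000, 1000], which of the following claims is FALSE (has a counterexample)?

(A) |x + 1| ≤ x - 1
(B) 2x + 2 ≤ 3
(A) x = 0: LHS = |0 + 1| = |1| = 1, RHS = 0 - 1 = -1; 1 ≤ -1 — FAILS
(B) x = 1: LHS = 2·1 + 2 = 4; 4 ≤ 3 — FAILS

Answer: Both A and B are false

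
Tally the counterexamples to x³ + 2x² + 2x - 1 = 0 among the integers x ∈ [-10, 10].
Counterexamples in [-10, 10]: {-10, -9, -8, -7, -6, -5, -4, -3, -2, -1, 0, 1, 2, 3, 4, 5, 6, 7, 8, 9, 10}.

Counting them gives 21 values.

Answer: 21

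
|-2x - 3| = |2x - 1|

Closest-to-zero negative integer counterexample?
Testing negative integers from -1 downward:
x = -1: LHS = |-2·(-1) - 3| = |-1| = 1, RHS = |2·(-1) - 1| = |-3| = 3; 1 = 3 — FAILS  ← closest negative counterexample to 0

Answer: x = -1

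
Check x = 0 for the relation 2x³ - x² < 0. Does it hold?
x = 0: LHS = 2·0³ - 0² = 0; 0 < 0 — FAILS

The relation fails at x = 0, so x = 0 is a counterexample.

Answer: No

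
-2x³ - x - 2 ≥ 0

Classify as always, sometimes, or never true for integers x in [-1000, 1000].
Holds at x = -1: LHS = -2·(-1)³ - (-1) - 2 = 1; 1 ≥ 0 — holds
Fails at x = 0: LHS = -2·0³ - 0 - 2 = -2; -2 ≥ 0 — FAILS
It is satisfied by some integers in the range but not all.

Answer: Sometimes true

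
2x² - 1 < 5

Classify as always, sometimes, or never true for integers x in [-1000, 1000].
Holds at x = 0: LHS = 2·0² - 1 = -1; -1 < 5 — holds
Fails at x = 2: LHS = 2·2² - 1 = 7; 7 < 5 — FAILS
It is satisfied by some integers in the range but not all.

Answer: Sometimes true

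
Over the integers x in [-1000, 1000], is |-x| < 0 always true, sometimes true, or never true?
An absolute value is never negative, so the left side is ≥ 0 for every x, while the right side is 0. Tightest case in [-1000, 1000] is x = 0:
x = 0: LHS = |-0| = |0| = 0; 0 < 0 — FAILS
Hence LHS − RHS is never negative, i.e. LHS ≥ RHS throughout, so the claimed relation (<) fails for every integer in [-1000, 1000].

No integer in the range satisfies it.

Answer: Never true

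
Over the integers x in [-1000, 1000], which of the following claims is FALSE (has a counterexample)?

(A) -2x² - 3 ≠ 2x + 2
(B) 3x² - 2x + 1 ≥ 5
(A) Over all integers in [-1000, 1000], LHS − RHS is always negative; it is closest to 0 at x = 0, where it equals -5:
x = 0: LHS = -2·0² - 3 = -3, RHS = 2·0 + 2 = 2; -3 ≠ 2 — holds
At the ends of the range:
x = -1000: LHS = -2·(-1000)² - 3 = -2000003, RHS = 2·(-1000) + 2 = -1998; -2000003 ≠ -1998 — holds
x = 1000: LHS = -2·1000² - 3 = -2000003, RHS = 2·1000 + 2 = 2002; -2000003 ≠ 2002 — holds
Hence LHS − RHS is never 0, i.e. the two sides are never equal, so the relation holds for every integer in [-1000, 1000].

(B) x = 0: LHS = 3·0² - 2·0 + 1 = 1; 1 ≥ 5 — FAILS

Only (B) has a counterexample.

Answer: B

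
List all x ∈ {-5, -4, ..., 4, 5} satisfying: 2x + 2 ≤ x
Holds for: {-5, -4, -3, -2}
Fails for: {-1, 0, 1, 2, 3, 4, 5}

Answer: {-5, -4, -3, -2}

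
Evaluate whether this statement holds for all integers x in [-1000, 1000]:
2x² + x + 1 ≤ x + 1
The claim fails at x = 1:
x = 1: LHS = 2·1² + 1 + 1 = 4, RHS = 1 + 1 = 2; 4 ≤ 2 — FAILS

Because a single integer refutes it, the statement is false.

Answer: False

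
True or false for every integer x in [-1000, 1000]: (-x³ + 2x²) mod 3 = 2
The claim fails at x = 0:
x = 0: LHS = (-0³ + 2·0²) mod 3 = 0 mod 3 = 0; 0 = 2 — FAILS

Because a single integer refutes it, the statement is false.

Answer: False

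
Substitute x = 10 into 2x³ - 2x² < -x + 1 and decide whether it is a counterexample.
Substitute x = 10 into the relation:
x = 10: LHS = 2·10³ - 2·10² = 1800, RHS = -10 + 1 = -9; 1800 < -9 — FAILS

Since the claim fails at x = 10, this value is a counterexample.

Answer: Yes, x = 10 is a counterexample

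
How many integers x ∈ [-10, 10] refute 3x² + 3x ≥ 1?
Counterexamples in [-10, 10]: {-1, 0}.

Counting them gives 2 values.

Answer: 2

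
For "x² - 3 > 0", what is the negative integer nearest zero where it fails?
Testing negative integers from -1 downward:
x = -1: LHS = (-1)² - 3 = -2; -2 > 0 — FAILS  ← closest negative counterexample to 0

Answer: x = -1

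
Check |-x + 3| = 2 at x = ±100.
x = 100: LHS = |-100 + 3| = |-97| = 97; 97 = 2 — FAILS
x = -100: LHS = |-(-100) + 3| = |103| = 103; 103 = 2 — FAILS

Answer: No, fails for both x = 100 and x = -100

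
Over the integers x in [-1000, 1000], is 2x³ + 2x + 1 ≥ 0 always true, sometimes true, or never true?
Holds at x = 0: LHS = 2·0³ + 2·0 + 1 = 1; 1 ≥ 0 — holds
Fails at x = -1: LHS = 2·(-1)³ + 2·(-1) + 1 = -3; -3 ≥ 0 — FAILS
It is satisfied by some integers in the range but not all.

Answer: Sometimes true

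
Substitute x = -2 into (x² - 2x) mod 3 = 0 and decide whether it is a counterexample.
Substitute x = -2 into the relation:
x = -2: LHS = ((-2)² - 2·(-2)) mod 3 = 8 mod 3 = 2; 2 = 0 — FAILS

Since the claim fails at x = -2, this value is a counterexample.

Answer: Yes, x = -2 is a counterexample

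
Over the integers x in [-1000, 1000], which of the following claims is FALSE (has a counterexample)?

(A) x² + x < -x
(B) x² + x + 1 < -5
(A) x = 0: LHS = 0² + 0 = 0, RHS = -0 = 0; 0 < 0 — FAILS
(B) x = 0: LHS = 0² + 0 + 1 = 1; 1 < -5 — FAILS

Answer: Both A and B are false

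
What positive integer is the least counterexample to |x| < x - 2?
Testing positive integers:
x = 1: LHS = |1| = 1, RHS = 1 - 2 = -1; 1 < -1 — FAILS  ← smallest positive counterexample

Answer: x = 1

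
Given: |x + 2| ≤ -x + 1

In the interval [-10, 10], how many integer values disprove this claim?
Counterexamples in [-10, 10]: {0, 1, 2, 3, 4, 5, 6, 7, 8, 9, 10}.

Counting them gives 11 values.

Answer: 11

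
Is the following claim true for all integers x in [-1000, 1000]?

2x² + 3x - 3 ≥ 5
The claim fails at x = 0:
x = 0: LHS = 2·0² + 3·0 - 3 = -3; -3 ≥ 5 — FAILS

Because a single integer refutes it, the statement is false.

Answer: False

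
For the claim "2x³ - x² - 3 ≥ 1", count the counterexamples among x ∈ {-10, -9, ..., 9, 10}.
Counterexamples in [-10, 10]: {-10, -9, -8, -7, -6, -5, -4, -3, -2, -1, 0, 1}.

Counting them gives 12 values.

Answer: 12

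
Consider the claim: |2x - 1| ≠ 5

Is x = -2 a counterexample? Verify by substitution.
Substitute x = -2 into the relation:
x = -2: LHS = |2·(-2) - 1| = |-5| = 5; 5 ≠ 5 — FAILS

Since the claim fails at x = -2, this value is a counterexample.

Answer: Yes, x = -2 is a counterexample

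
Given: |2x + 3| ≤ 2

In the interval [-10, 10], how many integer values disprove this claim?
Counterexamples in [-10, 10]: {-10, -9, -8, -7, -6, -5, -4, -3, 0, 1, 2, 3, 4, 5, 6, 7, 8, 9, 10}.

Counting them gives 19 values.

Answer: 19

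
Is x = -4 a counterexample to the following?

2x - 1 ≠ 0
Substitute x = -4 into the relation:
x = -4: LHS = 2·(-4) - 1 = -9; -9 ≠ 0 — holds

The relation holds at x = -4, so it is not a counterexample.

Answer: No, x = -4 is not a counterexample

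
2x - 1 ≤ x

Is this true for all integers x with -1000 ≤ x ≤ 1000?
The claim fails at x = 2:
x = 2: LHS = 2·2 - 1 = 3; 3 ≤ 2 — FAILS

Because a single integer refutes it, the statement is false.

Answer: False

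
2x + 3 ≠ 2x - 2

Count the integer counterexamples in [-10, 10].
Over all integers in [-10, 10], LHS − RHS is always positive; it is smallest at x = 0, where it equals 5:
x = 0: LHS = 2·0 + 3 = 3, RHS = 2·0 - 2 = -2; 3 ≠ -2 — holds
At the ends of the range:
x = -10: LHS = 2·(-10) + 3 = -17, RHS = 2·(-10) - 2 = -22; -17 ≠ -22 — holds
x = 10: LHS = 2·10 + 3 = 23, RHS = 2·10 - 2 = 18; 23 ≠ 18 — holds
Hence LHS − RHS is never 0, i.e. the two sides are never equal, so the relation holds for every integer in [-10, 10].

No counterexample appears in that range.

Answer: 0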